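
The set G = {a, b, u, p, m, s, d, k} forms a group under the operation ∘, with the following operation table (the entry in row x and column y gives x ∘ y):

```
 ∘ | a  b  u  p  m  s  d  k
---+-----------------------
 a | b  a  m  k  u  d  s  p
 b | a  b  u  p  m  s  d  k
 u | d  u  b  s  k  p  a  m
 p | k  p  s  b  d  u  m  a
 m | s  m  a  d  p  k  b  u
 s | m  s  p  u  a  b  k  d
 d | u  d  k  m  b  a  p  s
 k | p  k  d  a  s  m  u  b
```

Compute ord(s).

2

The identity element is b (its row matches the header).
s^1 = s
s^2 = s ∘ s = b
The first power of s equal to the identity is s^2, so ord(s) = 2.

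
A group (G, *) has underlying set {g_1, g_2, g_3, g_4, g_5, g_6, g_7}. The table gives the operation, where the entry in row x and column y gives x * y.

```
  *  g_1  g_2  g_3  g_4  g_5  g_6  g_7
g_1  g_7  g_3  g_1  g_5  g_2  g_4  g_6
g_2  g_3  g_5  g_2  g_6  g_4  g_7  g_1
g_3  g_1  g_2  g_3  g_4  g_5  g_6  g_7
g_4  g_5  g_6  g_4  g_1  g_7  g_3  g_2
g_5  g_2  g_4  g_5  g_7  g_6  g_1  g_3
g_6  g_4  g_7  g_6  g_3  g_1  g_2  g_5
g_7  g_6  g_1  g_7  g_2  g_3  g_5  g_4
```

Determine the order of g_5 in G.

The identity element is g_3 (its row matches the header).
g_5^1 = g_5
g_5^2 = g_5 * g_5 = g_6
g_5^3 = g_6 * g_5 = g_1
g_5^4 = g_1 * g_5 = g_2
g_5^5 = g_2 * g_5 = g_4
g_5^6 = g_4 * g_5 = g_7
g_5^7 = g_7 * g_5 = g_3
The first power of g_5 equal to the identity is g_5^7, so ord(g_5) = 7.

7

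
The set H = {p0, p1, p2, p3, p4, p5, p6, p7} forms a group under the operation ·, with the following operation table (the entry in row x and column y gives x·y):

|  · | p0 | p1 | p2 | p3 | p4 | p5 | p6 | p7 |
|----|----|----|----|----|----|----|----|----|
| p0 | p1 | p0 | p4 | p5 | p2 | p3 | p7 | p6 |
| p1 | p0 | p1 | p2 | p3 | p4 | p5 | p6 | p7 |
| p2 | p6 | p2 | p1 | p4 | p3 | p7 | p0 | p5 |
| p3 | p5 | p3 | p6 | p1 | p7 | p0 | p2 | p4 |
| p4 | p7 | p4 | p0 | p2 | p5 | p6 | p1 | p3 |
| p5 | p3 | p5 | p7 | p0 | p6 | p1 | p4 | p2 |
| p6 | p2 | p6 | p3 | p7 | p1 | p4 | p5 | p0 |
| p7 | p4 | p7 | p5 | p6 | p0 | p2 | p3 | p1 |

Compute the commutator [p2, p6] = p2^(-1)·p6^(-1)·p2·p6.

p5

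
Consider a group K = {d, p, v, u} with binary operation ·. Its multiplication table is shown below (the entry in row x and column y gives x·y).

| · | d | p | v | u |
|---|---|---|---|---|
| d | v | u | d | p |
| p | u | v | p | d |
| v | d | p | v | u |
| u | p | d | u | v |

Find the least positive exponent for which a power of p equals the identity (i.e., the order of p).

2

The identity element is v (its row matches the header).
p^1 = p
p^2 = p·p = v
The first power of p equal to the identity is p^2, so ord(p) = 2.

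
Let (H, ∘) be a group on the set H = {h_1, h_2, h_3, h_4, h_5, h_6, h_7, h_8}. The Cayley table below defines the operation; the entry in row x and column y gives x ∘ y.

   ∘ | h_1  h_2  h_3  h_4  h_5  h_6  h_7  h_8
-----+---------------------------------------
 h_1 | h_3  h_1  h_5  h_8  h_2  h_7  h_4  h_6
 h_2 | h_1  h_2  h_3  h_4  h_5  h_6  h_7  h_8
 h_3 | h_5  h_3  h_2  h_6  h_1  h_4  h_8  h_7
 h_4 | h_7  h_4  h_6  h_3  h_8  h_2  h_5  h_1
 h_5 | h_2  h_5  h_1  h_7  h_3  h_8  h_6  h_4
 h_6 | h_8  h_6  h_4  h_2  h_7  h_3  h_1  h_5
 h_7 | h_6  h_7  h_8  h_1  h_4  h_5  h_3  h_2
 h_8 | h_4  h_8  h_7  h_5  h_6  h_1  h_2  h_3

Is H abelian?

No

h_5 ∘ h_4 = h_7 but h_4 ∘ h_5 = h_8.
Since h_5 and h_4 do not commute, H is not abelian.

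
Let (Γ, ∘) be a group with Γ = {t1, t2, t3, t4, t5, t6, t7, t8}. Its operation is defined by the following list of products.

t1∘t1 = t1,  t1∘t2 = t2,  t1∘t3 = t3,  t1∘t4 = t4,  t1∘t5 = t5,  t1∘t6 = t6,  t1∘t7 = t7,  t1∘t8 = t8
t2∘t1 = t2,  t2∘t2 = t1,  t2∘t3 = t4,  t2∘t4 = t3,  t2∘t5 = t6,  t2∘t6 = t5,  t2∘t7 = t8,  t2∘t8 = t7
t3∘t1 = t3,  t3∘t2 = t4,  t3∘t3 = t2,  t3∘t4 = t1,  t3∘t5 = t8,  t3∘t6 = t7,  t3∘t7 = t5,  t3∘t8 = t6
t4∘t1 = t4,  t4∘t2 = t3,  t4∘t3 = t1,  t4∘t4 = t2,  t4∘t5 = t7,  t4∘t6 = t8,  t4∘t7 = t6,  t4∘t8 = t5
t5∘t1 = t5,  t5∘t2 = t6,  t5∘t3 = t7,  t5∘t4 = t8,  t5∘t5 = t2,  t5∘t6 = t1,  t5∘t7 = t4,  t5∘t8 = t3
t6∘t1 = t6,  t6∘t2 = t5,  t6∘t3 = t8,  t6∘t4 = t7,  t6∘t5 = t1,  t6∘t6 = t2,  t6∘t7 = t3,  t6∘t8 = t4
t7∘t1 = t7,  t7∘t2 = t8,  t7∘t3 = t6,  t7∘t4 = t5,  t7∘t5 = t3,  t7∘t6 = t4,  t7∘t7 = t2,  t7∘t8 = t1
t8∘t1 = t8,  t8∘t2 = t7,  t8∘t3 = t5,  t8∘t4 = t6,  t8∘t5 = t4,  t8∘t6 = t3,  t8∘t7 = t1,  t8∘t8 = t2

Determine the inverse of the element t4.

t3

First locate the identity: row t1 matches the header, so t1 is the identity.
Scan row t4 for t1: t4 ∘ t3 = t1. Hence t4^(-1) = t3.
(Structurally, Γ here is isomorphic to the quaternion group Q_8.)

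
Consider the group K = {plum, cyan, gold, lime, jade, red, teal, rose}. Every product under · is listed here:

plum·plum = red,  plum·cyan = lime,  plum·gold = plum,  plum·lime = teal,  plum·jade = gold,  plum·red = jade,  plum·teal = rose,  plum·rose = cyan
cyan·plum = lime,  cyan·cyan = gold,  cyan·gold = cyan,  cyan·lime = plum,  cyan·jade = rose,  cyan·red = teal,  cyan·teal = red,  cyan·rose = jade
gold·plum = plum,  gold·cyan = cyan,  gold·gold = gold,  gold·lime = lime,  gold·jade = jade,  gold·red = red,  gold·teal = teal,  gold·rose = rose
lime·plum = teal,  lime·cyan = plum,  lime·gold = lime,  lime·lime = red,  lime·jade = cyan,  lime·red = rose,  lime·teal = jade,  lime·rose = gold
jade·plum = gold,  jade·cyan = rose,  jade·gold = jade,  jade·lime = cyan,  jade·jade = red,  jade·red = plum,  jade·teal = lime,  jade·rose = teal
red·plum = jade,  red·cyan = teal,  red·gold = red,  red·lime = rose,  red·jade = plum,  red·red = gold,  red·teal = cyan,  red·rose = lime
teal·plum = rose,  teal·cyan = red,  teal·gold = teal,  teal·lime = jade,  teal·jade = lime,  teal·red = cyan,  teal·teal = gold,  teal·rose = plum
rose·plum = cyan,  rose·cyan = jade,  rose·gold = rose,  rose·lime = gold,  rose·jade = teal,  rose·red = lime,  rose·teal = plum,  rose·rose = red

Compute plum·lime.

teal

Read row plum, column lime: plum·lime = teal.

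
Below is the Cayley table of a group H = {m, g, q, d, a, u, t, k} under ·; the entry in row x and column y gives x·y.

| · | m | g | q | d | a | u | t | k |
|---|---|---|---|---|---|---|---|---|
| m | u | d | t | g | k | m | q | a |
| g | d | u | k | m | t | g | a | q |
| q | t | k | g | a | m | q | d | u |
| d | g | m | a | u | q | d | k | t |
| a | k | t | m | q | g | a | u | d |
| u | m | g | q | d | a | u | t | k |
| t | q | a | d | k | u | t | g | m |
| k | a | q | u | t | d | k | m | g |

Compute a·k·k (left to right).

a·k = d
d·k = t

t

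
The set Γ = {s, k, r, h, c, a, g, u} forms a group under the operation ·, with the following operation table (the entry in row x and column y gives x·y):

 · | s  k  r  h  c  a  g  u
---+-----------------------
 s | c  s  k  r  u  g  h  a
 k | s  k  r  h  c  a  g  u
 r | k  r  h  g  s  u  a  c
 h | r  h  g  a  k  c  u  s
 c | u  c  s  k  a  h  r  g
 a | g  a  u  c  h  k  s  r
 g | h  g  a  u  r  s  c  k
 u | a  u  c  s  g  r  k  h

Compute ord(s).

8

The identity element is k (its row matches the header).
s^1 = s
s^2 = s·s = c
s^3 = c·s = u
s^4 = u·s = a
s^5 = a·s = g
s^6 = g·s = h
s^7 = h·s = r
s^8 = r·s = k
The first power of s equal to the identity is s^8, so ord(s) = 8.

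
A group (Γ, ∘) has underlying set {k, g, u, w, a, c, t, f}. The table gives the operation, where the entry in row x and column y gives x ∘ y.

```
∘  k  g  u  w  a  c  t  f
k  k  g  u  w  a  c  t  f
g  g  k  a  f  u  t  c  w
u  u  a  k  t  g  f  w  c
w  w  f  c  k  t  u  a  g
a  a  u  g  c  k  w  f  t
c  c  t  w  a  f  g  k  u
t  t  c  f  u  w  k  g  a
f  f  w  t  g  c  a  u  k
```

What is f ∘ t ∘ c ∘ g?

w

f ∘ t = u
u ∘ c = f
f ∘ g = w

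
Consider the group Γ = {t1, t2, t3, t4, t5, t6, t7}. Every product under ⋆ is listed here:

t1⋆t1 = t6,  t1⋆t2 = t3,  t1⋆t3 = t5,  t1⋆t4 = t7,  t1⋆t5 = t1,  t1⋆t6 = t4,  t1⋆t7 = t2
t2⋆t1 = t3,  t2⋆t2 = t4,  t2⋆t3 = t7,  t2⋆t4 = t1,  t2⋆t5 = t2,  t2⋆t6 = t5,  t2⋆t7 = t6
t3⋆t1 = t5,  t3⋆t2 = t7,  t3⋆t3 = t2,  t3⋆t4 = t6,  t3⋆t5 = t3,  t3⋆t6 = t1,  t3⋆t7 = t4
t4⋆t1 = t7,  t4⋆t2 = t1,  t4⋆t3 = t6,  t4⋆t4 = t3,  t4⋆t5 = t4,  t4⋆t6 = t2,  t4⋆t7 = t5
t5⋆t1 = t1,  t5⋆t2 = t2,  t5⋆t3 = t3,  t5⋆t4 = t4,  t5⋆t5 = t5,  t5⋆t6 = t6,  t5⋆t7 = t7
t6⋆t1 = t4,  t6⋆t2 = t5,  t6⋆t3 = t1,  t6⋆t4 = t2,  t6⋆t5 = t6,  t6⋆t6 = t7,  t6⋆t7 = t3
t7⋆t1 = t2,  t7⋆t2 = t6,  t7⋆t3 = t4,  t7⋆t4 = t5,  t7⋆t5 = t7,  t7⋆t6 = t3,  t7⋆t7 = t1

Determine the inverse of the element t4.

First locate the identity: row t5 matches the header, so t5 is the identity.
Scan row t4 for t5: t4 ⋆ t7 = t5. Hence t4^(-1) = t7.
(Structurally, Γ here is isomorphic to the cyclic group Z_7.)

t7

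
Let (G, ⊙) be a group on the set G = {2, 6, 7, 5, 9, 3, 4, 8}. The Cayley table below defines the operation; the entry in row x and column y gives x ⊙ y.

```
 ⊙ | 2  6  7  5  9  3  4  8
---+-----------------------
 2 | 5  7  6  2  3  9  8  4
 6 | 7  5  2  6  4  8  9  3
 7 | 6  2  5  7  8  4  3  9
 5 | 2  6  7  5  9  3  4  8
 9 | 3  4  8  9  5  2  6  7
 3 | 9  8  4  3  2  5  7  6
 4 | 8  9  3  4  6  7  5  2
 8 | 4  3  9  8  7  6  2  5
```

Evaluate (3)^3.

3^1 = 3
3^2 = 3 ⊙ 3 = 5
3^3 = 5 ⊙ 3 = 3
(Structurally, G here is isomorphic to the elementary abelian group (Z_2)^3.)

3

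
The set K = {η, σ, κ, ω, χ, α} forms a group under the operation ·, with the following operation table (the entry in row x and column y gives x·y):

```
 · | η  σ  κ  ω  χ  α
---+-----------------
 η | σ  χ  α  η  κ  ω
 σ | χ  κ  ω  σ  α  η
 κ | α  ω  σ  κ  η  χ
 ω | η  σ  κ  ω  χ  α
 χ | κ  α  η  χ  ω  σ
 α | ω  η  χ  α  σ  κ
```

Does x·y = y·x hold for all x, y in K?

Check whether the table is symmetric across its main diagonal.
Every entry (row x, col y) equals the entry (row y, col x), so K is abelian.

Yes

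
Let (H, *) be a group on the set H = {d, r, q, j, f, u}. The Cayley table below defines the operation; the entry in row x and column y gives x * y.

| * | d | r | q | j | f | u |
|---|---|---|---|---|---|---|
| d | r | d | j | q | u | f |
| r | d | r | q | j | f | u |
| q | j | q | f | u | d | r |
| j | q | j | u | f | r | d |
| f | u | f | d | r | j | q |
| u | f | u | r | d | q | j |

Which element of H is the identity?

r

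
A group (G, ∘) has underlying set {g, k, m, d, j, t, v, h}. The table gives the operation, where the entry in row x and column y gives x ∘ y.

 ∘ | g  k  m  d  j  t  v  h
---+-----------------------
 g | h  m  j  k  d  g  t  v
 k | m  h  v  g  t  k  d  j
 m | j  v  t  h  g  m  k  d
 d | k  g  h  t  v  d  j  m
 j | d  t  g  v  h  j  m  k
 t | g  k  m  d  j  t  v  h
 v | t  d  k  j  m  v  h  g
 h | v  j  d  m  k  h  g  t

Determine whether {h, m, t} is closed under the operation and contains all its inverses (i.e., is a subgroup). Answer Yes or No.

No

h ∘ m = d, which is not in {h, m, t}.
The subset is not closed under ∘, so it is not a subgroup.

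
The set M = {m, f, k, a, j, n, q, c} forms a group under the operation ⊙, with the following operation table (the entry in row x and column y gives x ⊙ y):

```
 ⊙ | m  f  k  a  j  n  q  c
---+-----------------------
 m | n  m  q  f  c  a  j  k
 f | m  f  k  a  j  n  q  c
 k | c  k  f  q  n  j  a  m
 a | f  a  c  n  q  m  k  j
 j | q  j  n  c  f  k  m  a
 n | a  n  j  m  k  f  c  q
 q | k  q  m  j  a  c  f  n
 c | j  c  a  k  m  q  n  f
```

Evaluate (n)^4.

f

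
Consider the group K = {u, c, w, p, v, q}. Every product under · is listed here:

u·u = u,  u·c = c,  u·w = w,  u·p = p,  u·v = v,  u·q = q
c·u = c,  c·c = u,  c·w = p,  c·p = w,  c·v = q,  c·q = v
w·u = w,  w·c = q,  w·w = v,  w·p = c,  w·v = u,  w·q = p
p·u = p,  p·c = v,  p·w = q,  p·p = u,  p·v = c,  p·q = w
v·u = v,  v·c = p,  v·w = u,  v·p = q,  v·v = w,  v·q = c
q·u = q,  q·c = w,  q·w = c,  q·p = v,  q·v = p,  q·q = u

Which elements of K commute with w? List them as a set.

Compare row w with column w entry by entry.
v·w = u = w·v, so v commutes with w.
p·w = q but w·p = c, so p does not.
Collecting the elements that commute with w: C(w) = {u, v, w}.

{u, v, w}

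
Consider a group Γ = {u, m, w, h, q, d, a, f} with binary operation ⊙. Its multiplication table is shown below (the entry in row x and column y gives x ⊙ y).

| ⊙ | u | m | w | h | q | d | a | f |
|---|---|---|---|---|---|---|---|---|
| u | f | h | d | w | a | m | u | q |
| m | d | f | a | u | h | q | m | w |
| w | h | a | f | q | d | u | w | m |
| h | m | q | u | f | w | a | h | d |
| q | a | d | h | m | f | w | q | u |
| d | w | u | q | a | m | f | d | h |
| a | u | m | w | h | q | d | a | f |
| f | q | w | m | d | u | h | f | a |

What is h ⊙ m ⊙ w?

h ⊙ m = q
q ⊙ w = h

h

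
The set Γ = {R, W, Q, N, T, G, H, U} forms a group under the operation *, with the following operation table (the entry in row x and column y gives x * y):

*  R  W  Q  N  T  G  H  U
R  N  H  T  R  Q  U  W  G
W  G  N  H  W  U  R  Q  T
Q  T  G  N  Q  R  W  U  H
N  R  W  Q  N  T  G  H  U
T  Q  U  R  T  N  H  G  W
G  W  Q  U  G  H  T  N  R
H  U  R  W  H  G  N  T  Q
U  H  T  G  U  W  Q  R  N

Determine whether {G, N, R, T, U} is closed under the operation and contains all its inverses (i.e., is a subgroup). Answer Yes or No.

No

G * T = H, which is not in {G, N, R, T, U}.
The subset is not closed under *, so it is not a subgroup.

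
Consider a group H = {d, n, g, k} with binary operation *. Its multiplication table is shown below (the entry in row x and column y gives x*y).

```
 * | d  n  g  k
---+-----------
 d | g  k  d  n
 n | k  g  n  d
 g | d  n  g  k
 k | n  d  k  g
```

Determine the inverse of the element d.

d

First locate the identity: row g matches the header, so g is the identity.
Scan row d for g: d*d = g. Hence d^(-1) = d.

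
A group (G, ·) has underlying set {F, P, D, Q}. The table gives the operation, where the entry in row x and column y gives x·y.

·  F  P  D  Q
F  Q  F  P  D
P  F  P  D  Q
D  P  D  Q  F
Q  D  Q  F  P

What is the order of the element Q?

The identity element is P (its row matches the header).
Q^1 = Q
Q^2 = Q·Q = P
The first power of Q equal to the identity is Q^2, so ord(Q) = 2.

2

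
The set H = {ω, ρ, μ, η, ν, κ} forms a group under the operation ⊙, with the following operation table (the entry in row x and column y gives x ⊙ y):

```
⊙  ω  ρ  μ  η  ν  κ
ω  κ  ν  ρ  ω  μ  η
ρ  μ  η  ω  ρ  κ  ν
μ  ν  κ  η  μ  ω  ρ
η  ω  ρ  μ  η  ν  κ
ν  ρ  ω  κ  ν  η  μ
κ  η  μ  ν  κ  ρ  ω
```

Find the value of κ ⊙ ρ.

μ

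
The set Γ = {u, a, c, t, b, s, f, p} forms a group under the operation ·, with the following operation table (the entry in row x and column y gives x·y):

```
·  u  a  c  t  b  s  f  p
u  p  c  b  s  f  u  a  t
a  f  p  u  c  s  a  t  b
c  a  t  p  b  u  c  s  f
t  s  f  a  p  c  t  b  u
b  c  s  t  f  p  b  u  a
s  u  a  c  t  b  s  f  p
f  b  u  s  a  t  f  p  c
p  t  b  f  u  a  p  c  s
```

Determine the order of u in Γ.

4

The identity element is s (its row matches the header).
u^1 = u
u^2 = u·u = p
u^3 = p·u = t
u^4 = t·u = s
The first power of u equal to the identity is u^4, so ord(u) = 4.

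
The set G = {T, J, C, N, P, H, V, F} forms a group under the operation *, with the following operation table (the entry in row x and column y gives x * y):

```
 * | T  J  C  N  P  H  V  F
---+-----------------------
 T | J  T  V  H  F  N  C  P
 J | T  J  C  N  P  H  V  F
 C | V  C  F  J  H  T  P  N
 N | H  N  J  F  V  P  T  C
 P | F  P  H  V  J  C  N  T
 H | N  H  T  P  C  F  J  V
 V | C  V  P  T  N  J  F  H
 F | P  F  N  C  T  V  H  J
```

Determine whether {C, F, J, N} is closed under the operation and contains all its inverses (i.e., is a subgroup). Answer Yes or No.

{C, F, J, N} contains the identity J.
Checking products: every product of two elements of {C, F, J, N} (read from the table) lies in {C, F, J, N}, so the set is closed.
In a finite group, a nonempty closed subset is a subgroup. So {C, F, J, N} ≤ G.

Yes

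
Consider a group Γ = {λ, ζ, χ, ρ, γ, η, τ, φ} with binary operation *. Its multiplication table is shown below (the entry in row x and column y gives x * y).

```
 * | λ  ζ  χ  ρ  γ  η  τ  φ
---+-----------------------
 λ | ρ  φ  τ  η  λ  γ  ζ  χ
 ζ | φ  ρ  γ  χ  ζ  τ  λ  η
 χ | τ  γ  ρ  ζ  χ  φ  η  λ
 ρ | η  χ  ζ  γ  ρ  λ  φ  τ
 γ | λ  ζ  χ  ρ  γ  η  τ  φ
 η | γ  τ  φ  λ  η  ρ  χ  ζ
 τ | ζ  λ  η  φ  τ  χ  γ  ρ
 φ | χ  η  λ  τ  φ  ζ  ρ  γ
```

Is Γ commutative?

Check whether the table is symmetric across its main diagonal.
Every entry (row x, col y) equals the entry (row y, col x), so Γ is abelian.

Yes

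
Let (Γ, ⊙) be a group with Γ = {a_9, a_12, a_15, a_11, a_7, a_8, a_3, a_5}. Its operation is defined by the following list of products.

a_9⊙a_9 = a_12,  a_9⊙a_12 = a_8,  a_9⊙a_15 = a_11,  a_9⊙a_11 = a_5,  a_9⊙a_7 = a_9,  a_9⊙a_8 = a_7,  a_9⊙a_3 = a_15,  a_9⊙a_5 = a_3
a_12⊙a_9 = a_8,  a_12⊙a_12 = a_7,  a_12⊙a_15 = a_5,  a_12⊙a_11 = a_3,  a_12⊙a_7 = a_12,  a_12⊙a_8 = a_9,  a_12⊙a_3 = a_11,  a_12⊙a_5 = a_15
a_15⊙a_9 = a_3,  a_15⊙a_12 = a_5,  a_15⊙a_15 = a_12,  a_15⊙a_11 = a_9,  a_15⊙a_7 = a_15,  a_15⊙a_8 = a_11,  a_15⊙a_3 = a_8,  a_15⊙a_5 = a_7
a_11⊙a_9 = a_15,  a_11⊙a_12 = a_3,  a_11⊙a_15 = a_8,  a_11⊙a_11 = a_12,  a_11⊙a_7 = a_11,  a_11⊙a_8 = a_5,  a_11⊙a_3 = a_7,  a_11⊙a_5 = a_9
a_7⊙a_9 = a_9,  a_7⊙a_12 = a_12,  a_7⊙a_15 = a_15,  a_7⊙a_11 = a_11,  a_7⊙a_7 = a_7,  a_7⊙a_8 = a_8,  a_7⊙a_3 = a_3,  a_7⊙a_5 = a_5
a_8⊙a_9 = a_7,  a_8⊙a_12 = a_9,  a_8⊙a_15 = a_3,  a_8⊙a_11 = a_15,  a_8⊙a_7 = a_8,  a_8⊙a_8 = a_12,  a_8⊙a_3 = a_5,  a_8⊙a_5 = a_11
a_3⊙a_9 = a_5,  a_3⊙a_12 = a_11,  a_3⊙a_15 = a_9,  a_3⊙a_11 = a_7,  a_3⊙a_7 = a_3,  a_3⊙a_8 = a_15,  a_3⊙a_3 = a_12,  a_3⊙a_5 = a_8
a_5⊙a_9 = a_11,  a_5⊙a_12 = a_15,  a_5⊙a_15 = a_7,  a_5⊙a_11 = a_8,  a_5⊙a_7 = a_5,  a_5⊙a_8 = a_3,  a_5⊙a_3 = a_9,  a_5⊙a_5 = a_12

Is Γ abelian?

No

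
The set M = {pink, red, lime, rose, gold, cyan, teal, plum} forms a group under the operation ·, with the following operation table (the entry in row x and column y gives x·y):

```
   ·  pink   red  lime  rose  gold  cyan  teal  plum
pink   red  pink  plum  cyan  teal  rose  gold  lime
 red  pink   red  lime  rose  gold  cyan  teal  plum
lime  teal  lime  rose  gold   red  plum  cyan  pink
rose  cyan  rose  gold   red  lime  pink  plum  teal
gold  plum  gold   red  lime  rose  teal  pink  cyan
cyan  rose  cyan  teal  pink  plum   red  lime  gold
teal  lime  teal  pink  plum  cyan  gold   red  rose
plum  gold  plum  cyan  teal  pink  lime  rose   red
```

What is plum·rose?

Read row plum, column rose: plum·rose = teal.
(Structurally, M here is isomorphic to the dihedral group D_4.)

teal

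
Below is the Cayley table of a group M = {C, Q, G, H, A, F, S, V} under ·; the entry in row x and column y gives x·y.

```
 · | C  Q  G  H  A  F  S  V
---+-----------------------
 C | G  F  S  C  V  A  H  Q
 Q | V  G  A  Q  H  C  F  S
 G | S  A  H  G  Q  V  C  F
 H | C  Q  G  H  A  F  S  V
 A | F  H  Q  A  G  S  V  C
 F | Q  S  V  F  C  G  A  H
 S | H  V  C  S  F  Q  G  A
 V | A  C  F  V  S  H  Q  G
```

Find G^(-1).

G

First locate the identity: row H matches the header, so H is the identity.
Scan row G for H: G·G = H. Hence G^(-1) = G.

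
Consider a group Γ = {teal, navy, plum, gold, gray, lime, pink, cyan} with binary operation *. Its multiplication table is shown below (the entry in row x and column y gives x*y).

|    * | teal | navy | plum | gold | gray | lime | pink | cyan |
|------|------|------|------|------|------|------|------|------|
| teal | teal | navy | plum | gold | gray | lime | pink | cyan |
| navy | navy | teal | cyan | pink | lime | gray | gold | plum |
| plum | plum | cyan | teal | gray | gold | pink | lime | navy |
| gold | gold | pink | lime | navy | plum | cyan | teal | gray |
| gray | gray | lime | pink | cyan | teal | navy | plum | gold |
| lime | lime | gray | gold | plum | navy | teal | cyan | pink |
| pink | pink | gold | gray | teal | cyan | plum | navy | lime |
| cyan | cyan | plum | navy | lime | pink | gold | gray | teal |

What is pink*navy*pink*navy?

pink*navy = gold
gold*pink = teal
teal*navy = navy

navy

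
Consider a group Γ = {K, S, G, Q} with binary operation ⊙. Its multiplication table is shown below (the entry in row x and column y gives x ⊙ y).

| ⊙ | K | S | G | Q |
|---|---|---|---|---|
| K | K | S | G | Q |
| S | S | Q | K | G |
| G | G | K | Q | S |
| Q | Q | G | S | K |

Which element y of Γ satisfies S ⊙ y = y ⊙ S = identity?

First locate the identity: row K matches the header, so K is the identity.
Scan row S for K: S ⊙ G = K. Hence S^(-1) = G.

G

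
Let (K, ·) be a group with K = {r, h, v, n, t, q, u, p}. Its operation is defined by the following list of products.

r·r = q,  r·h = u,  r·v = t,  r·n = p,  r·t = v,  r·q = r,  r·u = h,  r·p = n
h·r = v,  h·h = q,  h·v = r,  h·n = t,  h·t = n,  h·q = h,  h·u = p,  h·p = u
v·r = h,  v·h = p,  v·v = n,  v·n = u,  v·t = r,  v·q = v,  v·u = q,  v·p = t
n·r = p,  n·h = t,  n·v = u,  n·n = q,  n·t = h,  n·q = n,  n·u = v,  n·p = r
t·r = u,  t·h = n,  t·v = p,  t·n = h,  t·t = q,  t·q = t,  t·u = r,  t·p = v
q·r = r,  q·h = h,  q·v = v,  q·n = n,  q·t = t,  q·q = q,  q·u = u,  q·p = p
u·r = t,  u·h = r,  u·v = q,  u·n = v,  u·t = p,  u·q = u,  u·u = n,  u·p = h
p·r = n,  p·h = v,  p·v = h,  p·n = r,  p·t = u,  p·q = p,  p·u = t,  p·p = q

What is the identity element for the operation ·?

q

The identity e satisfies e·x = x for all x, so its row in the table reproduces the column headers.
Row q reads: r, h, v, n, t, q, u, p — exactly the header order. So q is the identity.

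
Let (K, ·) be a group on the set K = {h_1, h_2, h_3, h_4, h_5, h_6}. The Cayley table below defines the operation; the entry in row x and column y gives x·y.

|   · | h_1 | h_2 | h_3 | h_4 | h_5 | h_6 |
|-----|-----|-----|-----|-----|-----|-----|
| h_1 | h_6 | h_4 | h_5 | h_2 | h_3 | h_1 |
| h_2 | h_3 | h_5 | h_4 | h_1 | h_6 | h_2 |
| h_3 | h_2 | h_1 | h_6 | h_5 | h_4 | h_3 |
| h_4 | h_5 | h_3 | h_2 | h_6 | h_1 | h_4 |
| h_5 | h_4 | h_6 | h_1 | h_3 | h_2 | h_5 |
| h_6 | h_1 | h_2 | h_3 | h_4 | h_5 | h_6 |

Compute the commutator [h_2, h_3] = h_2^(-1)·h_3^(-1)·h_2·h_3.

h_2

Identity is h_6; from the table h_2^(-1) = h_5 and h_3^(-1) = h_3.
h_5·h_3 = h_1
h_1·h_2 = h_4
h_4·h_3 = h_2
(Structurally, K here is isomorphic to the symmetric group S_3.)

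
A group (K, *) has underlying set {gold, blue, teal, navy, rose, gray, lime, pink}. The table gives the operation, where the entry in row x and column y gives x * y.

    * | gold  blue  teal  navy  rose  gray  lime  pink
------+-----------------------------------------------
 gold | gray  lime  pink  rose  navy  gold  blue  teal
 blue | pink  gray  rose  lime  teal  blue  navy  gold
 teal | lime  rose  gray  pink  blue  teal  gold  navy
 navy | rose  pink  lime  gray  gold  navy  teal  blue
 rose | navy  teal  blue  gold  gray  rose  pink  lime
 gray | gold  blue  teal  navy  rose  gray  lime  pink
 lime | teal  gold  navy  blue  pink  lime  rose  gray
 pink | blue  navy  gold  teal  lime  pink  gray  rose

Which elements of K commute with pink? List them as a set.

Compare row pink with column pink entry by entry.
rose * pink = lime = pink * rose, so rose commutes with pink.
blue * pink = gold but pink * blue = navy, so blue does not.
Collecting the elements that commute with pink: C(pink) = {gray, lime, pink, rose}.

{gray, lime, pink, rose}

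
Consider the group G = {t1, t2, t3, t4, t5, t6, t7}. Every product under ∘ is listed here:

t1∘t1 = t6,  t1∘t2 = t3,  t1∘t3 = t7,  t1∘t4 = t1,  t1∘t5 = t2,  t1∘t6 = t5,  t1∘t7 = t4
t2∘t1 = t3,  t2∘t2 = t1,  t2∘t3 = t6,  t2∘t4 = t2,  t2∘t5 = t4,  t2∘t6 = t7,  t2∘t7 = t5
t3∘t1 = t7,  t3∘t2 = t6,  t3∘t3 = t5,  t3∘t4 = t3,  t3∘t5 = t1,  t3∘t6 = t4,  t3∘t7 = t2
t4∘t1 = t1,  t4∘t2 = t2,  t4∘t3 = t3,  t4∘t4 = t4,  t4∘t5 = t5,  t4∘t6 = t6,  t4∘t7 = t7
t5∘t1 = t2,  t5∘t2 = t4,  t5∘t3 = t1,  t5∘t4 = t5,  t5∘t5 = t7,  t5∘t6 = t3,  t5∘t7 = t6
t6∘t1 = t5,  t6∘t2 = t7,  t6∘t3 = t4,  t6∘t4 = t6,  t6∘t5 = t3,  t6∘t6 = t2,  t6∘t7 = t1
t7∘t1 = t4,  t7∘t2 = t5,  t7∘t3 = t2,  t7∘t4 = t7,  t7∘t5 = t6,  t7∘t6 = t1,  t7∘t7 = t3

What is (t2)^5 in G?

t7

t2^1 = t2
t2^2 = t2 ∘ t2 = t1
t2^3 = t1 ∘ t2 = t3
t2^4 = t3 ∘ t2 = t6
t2^5 = t6 ∘ t2 = t7
(Structurally, G here is isomorphic to the cyclic group Z_7.)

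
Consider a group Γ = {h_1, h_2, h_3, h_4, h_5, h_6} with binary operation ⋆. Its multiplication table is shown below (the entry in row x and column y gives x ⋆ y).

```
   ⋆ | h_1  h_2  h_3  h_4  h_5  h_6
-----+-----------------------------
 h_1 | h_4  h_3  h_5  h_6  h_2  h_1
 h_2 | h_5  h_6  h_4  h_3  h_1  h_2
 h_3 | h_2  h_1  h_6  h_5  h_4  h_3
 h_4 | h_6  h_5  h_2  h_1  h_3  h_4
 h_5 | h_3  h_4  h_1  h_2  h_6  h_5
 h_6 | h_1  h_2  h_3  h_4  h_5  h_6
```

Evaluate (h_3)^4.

h_6

h_3^1 = h_3
h_3^2 = h_3 ⋆ h_3 = h_6
h_3^3 = h_6 ⋆ h_3 = h_3
h_3^4 = h_3 ⋆ h_3 = h_6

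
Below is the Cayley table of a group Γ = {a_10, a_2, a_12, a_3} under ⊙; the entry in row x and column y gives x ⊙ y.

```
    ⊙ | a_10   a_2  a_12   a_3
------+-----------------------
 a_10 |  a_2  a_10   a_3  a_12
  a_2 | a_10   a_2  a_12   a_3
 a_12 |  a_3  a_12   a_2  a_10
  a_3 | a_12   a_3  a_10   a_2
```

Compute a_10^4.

a_2

a_10^1 = a_10
a_10^2 = a_10 ⊙ a_10 = a_2
a_10^3 = a_2 ⊙ a_10 = a_10
a_10^4 = a_10 ⊙ a_10 = a_2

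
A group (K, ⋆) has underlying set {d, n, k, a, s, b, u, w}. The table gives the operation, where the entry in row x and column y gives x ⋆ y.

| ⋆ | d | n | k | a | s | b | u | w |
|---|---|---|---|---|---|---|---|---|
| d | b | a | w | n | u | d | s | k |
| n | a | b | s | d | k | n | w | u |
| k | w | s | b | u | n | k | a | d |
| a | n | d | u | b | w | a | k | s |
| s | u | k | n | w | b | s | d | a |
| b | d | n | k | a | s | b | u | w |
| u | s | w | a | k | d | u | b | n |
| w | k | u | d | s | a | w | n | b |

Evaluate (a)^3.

a^1 = a
a^2 = a ⋆ a = b
a^3 = b ⋆ a = a

a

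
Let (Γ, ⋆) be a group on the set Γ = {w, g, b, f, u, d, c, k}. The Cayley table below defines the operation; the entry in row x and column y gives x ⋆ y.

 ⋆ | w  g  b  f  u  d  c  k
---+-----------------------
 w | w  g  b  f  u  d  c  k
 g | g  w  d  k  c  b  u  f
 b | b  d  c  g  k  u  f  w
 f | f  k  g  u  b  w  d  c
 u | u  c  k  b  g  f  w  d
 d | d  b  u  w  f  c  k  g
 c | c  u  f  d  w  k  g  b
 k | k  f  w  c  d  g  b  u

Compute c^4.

c^1 = c
c^2 = c ⋆ c = g
c^3 = g ⋆ c = u
c^4 = u ⋆ c = w

w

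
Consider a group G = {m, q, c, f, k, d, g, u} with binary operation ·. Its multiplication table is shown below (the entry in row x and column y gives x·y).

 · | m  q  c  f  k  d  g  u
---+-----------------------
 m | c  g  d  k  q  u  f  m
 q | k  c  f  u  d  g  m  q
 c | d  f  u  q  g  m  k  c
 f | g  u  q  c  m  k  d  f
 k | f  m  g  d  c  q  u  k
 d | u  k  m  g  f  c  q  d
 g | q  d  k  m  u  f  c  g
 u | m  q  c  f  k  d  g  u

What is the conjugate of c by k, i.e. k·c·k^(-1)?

c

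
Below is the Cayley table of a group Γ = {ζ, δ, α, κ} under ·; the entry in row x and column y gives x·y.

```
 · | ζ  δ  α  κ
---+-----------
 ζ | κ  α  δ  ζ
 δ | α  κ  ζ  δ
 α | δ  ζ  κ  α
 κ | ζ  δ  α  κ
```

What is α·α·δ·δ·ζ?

ζ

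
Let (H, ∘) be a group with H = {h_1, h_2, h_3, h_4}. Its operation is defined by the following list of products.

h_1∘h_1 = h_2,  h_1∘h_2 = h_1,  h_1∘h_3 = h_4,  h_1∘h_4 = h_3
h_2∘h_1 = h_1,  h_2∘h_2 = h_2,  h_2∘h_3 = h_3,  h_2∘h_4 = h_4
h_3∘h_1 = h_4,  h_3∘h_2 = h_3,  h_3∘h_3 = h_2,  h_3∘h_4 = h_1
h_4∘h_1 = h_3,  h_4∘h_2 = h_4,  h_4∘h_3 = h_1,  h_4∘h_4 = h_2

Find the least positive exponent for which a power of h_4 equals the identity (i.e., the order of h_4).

The identity element is h_2 (its row matches the header).
h_4^1 = h_4
h_4^2 = h_4 ∘ h_4 = h_2
The first power of h_4 equal to the identity is h_4^2, so ord(h_4) = 2.

2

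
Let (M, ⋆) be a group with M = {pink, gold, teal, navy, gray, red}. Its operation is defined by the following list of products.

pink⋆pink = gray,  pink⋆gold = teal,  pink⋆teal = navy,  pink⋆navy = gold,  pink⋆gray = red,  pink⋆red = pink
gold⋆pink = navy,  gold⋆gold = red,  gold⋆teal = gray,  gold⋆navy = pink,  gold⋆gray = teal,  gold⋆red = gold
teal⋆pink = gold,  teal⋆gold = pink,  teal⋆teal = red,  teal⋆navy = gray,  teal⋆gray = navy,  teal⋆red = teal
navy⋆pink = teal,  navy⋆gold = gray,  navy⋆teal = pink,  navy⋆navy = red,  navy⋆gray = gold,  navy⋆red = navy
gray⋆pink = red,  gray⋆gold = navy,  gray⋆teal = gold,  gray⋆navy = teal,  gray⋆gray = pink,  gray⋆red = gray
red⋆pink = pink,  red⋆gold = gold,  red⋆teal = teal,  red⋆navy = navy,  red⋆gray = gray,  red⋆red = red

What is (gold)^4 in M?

red

gold^1 = gold
gold^2 = gold ⋆ gold = red
gold^3 = red ⋆ gold = gold
gold^4 = gold ⋆ gold = red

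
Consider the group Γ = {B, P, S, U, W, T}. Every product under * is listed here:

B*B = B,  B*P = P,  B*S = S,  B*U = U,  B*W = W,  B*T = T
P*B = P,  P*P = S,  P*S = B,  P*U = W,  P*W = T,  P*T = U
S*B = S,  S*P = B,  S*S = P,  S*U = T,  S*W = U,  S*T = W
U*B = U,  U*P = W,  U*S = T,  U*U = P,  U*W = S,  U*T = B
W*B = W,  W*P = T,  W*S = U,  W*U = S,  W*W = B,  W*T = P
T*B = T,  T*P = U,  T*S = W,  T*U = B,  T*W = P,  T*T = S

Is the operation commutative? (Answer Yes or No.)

Yes

Check whether the table is symmetric across its main diagonal.
Every entry (row x, col y) equals the entry (row y, col x), so Γ is abelian.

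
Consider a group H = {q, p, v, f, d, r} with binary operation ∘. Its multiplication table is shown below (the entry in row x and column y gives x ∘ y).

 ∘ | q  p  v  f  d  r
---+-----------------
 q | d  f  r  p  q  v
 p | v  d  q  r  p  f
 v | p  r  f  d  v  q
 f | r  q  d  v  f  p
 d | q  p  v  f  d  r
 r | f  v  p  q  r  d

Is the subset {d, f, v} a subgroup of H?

Yes

{d, f, v} contains the identity d.
Checking products: every product of two elements of {d, f, v} (read from the table) lies in {d, f, v}, so the set is closed.
In a finite group, a nonempty closed subset is a subgroup. So {d, f, v} ≤ H.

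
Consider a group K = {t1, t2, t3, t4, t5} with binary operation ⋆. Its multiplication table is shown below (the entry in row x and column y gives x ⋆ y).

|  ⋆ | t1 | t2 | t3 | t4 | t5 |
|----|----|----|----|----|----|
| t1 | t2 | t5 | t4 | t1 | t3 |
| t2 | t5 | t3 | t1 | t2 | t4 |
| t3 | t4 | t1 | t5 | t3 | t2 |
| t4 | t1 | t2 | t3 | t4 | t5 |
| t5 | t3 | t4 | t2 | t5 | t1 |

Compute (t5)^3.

t3

t5^1 = t5
t5^2 = t5 ⋆ t5 = t1
t5^3 = t1 ⋆ t5 = t3
(Structurally, K here is isomorphic to the cyclic group Z_5.)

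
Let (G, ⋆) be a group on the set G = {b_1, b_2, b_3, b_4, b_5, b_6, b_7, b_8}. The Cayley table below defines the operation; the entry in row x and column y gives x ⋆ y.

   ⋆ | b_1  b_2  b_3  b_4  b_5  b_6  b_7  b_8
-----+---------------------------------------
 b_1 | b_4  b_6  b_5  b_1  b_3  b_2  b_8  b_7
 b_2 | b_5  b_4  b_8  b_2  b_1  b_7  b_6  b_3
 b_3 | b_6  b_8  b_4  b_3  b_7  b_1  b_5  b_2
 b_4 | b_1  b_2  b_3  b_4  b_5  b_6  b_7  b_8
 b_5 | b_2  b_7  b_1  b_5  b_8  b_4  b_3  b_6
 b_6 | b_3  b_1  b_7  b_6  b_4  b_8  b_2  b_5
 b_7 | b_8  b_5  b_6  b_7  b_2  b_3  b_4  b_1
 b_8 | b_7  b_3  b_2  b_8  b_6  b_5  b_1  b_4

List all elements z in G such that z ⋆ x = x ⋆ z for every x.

{b_4, b_8}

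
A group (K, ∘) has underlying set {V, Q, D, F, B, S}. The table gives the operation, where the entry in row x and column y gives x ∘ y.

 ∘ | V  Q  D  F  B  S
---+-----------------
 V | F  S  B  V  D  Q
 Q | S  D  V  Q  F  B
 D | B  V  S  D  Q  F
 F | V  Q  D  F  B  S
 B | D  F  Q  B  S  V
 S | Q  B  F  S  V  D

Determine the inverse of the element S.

First locate the identity: row F matches the header, so F is the identity.
Scan row S for F: S ∘ D = F. Hence S^(-1) = D.

D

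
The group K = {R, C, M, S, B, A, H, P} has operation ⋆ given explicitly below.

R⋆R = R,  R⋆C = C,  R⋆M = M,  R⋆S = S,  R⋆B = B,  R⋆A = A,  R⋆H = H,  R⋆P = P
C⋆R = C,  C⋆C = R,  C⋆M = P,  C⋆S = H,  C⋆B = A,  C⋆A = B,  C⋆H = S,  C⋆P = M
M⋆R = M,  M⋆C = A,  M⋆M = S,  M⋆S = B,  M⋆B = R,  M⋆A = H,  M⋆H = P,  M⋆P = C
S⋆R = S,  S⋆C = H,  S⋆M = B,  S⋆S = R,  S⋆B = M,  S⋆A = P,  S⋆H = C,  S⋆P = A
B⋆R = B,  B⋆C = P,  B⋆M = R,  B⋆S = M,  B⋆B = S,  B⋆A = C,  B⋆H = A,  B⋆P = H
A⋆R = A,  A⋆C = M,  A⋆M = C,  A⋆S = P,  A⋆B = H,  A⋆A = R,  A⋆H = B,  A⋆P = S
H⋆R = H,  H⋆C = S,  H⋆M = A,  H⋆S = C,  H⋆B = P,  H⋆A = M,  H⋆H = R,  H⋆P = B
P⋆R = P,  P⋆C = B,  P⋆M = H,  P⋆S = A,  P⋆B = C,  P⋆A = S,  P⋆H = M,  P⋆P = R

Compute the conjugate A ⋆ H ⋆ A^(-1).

C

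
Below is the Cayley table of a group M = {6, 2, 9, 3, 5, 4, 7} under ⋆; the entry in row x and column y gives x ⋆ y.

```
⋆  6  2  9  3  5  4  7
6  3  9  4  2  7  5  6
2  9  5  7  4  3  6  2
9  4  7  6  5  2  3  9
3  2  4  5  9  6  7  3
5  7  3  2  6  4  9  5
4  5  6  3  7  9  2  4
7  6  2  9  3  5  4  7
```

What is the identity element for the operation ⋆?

The identity e satisfies e ⋆ x = x for all x, so its row in the table reproduces the column headers.
Row 7 reads: 6, 2, 9, 3, 5, 4, 7 — exactly the header order. So 7 is the identity.

7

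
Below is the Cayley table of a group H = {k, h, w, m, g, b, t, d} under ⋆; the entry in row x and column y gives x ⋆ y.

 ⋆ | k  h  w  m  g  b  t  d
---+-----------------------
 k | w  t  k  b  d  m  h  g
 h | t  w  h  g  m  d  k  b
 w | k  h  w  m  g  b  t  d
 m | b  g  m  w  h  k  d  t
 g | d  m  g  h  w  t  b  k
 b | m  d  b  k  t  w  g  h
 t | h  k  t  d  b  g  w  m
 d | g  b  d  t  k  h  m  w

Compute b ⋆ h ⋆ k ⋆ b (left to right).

b ⋆ h = d
d ⋆ k = g
g ⋆ b = t

t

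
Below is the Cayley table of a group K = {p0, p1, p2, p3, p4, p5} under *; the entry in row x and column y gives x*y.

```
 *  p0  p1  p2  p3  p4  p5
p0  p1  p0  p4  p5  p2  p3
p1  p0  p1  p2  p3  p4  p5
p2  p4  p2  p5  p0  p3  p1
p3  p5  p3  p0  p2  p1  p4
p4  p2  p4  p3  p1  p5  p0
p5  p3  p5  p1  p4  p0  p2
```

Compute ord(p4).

6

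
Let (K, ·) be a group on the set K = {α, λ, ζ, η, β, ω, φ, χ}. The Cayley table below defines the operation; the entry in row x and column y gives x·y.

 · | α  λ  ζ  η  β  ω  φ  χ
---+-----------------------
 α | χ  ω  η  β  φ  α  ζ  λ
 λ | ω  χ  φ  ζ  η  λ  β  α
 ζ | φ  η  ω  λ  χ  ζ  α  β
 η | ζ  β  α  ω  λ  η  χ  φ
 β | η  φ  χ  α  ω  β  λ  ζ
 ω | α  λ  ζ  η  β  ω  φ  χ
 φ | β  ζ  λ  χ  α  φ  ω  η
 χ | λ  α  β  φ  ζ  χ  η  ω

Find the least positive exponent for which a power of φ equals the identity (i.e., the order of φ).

The identity element is ω (its row matches the header).
φ^1 = φ
φ^2 = φ·φ = ω
The first power of φ equal to the identity is φ^2, so ord(φ) = 2.

2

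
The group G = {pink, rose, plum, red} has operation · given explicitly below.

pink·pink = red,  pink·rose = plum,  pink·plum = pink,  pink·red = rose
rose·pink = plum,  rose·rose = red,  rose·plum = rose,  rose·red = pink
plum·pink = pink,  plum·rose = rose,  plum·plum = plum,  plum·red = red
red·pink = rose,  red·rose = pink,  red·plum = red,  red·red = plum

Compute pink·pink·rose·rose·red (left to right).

red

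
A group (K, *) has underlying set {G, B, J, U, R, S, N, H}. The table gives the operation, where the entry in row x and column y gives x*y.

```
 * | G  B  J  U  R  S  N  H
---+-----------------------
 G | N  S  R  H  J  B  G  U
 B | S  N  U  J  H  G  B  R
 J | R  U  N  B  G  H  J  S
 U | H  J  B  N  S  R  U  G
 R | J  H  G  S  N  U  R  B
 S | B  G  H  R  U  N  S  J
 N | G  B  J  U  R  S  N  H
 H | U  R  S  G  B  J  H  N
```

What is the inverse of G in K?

First locate the identity: row N matches the header, so N is the identity.
Scan row G for N: G*G = N. Hence G^(-1) = G.

G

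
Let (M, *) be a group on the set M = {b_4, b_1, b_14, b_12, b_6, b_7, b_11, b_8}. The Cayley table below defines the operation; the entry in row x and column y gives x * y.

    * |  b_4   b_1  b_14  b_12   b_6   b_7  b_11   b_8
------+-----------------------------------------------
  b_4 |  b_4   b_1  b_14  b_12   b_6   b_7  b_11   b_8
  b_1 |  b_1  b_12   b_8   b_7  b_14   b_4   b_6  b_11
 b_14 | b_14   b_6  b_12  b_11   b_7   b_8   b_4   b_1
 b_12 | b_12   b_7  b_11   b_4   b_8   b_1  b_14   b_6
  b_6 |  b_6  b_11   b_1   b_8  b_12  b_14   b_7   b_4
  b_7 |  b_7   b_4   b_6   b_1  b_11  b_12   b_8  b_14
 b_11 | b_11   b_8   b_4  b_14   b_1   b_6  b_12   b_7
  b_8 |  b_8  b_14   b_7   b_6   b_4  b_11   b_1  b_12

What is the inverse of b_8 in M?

First locate the identity: row b_4 matches the header, so b_4 is the identity.
Scan row b_8 for b_4: b_8 * b_6 = b_4. Hence b_8^(-1) = b_6.

b_6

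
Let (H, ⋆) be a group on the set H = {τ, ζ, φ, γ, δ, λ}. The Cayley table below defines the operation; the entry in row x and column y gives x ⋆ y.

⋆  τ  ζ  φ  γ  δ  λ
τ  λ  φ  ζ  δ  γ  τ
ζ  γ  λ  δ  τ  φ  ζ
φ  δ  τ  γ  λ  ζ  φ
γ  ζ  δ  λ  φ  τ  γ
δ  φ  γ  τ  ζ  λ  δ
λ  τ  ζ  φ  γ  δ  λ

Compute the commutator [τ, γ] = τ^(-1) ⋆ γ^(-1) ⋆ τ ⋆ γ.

Identity is λ; from the table τ^(-1) = τ and γ^(-1) = φ.
τ ⋆ φ = ζ
ζ ⋆ τ = γ
γ ⋆ γ = φ

φ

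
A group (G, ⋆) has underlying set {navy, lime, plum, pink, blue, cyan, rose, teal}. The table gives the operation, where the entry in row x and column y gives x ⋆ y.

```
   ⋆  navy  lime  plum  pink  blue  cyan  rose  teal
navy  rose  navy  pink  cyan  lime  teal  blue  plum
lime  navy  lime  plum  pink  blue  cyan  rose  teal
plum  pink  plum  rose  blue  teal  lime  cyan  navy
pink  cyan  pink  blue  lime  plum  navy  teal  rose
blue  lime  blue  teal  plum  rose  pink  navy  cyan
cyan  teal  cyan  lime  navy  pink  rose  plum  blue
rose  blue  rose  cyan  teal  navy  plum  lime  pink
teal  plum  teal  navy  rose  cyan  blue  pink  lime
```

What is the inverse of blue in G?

navy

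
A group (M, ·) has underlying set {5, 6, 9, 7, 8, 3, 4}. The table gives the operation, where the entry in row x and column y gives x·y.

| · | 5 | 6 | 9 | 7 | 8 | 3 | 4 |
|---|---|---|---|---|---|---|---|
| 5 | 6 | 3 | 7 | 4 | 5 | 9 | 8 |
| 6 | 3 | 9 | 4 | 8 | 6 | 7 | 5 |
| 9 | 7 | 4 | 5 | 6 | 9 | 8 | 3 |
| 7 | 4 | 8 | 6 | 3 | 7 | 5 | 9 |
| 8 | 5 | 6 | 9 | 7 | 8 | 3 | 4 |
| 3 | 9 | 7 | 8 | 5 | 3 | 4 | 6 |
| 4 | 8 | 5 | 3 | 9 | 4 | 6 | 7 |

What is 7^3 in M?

5

7^1 = 7
7^2 = 7·7 = 3
7^3 = 3·7 = 5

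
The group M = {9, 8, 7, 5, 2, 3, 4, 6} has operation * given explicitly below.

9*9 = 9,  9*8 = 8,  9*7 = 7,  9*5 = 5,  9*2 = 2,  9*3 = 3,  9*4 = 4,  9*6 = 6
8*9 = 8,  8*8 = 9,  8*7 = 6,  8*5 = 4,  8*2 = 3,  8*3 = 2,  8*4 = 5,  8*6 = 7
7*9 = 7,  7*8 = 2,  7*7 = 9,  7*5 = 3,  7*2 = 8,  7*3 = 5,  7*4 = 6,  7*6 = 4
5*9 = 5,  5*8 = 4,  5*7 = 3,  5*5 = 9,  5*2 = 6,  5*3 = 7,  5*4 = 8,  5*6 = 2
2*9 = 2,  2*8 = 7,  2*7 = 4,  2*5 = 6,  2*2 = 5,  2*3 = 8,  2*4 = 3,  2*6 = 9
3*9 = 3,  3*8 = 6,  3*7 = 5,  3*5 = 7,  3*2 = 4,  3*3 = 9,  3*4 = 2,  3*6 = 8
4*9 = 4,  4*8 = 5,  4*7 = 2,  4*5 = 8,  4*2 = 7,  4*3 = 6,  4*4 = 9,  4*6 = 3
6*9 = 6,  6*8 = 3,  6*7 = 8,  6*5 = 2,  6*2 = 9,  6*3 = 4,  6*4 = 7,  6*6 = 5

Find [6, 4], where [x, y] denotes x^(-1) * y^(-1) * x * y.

Identity is 9; from the table 6^(-1) = 2 and 4^(-1) = 4.
2 * 4 = 3
3 * 6 = 8
8 * 4 = 5
(Structurally, M here is isomorphic to the dihedral group D_4.)

5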